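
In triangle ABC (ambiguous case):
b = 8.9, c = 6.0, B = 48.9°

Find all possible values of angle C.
sin(C)/c = sin(B)/b  →  sin(C) = c·sin(B)/b = 6.0·sin(48.9°)/8.9 = 0.508020
C₁ = arcsin(0.508020) = 30.53°,  C₂ = 180° - C₁ = 149.47°
Check C₂: A = 180° - 48.9° - 149.47° = -18.37° ≤ 0, rejected
C = 30.53° (one solution)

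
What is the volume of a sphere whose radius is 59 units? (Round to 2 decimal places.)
Volume = (4/3) * pi * r³
Volume = (4/3) * pi * 59³
Volume = (4/3) * pi * 205379
Volume = 860289.54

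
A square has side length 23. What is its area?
Area = s²
Area = 23²
Area = 529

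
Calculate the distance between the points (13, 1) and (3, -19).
Using the distance formula: d = sqrt((x₂-x₁)² + (y₂-y₁)²)
dx = 3 - 13 = -10
dy = (-19) - 1 = -20
d = sqrt((-10)² + (-20)²) = sqrt(100 + 400) = sqrt(500) = 22.36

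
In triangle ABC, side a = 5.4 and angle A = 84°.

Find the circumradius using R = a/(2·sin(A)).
R = a/(2·sin(A)) = 5.4/(2·sin(84°))
R = 5.4/(2·0.994522) = 5.4/1.989044 = 2.715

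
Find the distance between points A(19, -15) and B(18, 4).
Using the distance formula: d = sqrt((x₂-x₁)² + (y₂-y₁)²)
dx = 18 - 19 = -1
dy = 4 - (-15) = 19
d = sqrt((-1)² + 19²) = sqrt(1 + 361) = sqrt(362) = 19.03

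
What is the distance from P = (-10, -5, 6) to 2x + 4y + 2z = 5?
d = |2(-10) + 4(-5) + 2(6) - (5)| / √(2² + 4² + 2²) = 33/√24 = 6.736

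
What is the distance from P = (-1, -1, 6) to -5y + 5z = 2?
d = |0(-1) + (-5)(-1) + 5(6) - (2)| / √(0² + (-5)² + 5²) = 33/√50 = 4.667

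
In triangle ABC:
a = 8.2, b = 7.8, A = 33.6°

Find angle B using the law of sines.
sin(B)/b = sin(A)/a
sin(B) = b·sin(A)/a = 7.8·sin(33.6°)/8.2 = 0.526397
B = arcsin(0.526397) = 31.76°  (b ≤ a, so B ≤ A and the acute solution is unique)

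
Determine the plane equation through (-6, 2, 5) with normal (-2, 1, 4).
d = n·P = (-2)(-6) + (1)(2) + (4)(5) = 34
Plane: -2x + y + 4z = 34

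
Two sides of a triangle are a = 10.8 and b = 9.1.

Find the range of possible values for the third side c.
By the triangle inequality: |a - b| < c < a + b
|10.8 - 9.1| < c < 10.8 + 9.1
1.7 < c < 19.9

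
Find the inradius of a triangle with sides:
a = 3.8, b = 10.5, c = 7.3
s = (a+b+c)/2 = (3.8+10.5+7.3)/2 = 10.8
Area = √(s(s-a)(s-b)(s-c)) = √(10.8·7·0.3·3.5) = 8.90955
r = Area/s = 8.90955/10.8 = 0.825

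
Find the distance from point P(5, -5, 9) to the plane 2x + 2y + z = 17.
d = |2(5) + 2(-5) + 1(9) - (17)| / √(2² + 2² + 1²) = 8/√9 = 2.667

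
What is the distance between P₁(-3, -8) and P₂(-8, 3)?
Using the distance formula: d = sqrt((x₂-x₁)² + (y₂-y₁)²)
dx = (-8) - (-3) = -5
dy = 3 - (-8) = 11
d = sqrt((-5)² + 11²) = sqrt(25 + 121) = sqrt(146) = 12.08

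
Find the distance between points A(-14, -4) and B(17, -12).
Using the distance formula: d = sqrt((x₂-x₁)² + (y₂-y₁)²)
dx = 17 - (-14) = 31
dy = (-12) - (-4) = -8
d = sqrt(31² + (-8)²) = sqrt(961 + 64) = sqrt(1025) = 32.02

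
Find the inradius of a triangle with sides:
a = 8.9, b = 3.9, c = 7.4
s = (a+b+c)/2 = (8.9+3.9+7.4)/2 = 10.1
Area = √(s(s-a)(s-b)(s-c)) = √(10.1·1.2·6.2·2.7) = 14.2439
r = Area/s = 14.2439/10.1 = 1.41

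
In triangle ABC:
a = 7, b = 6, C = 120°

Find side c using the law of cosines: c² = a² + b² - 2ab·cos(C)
c² = 7² + 6² - 2·7·6·cos(120°)
c² = 49 + 36 - 84·-0.5000 = 127
c = √127 = 11.27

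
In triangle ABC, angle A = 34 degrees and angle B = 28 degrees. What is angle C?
Sum of angles in a triangle = 180 degrees
Third angle = 180 - 34 - 28
Third angle = 118 degrees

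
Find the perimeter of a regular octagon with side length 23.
Perimeter = number of sides * side length
Perimeter = 8 * 23
Perimeter = 184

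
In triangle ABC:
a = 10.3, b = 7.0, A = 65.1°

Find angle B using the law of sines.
sin(B)/b = sin(A)/a
sin(B) = b·sin(A)/a = 7.0·sin(65.1°)/10.3 = 0.616438
B = arcsin(0.616438) = 38.06°  (b ≤ a, so B ≤ A and the acute solution is unique)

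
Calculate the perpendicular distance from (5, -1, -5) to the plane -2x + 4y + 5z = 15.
d = |(-2)(5) + 4(-1) + 5(-5) - (15)| / √((-2)² + 4² + 5²) = 54/√45 = 8.05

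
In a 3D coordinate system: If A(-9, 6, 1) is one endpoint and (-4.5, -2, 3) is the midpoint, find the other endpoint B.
B = (2×(-4.5) - (-9), 2×(-2) - 6, 2×3 - 1) = (0, -10, 5)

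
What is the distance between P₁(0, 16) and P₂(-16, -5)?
Using the distance formula: d = sqrt((x₂-x₁)² + (y₂-y₁)²)
dx = (-16) - 0 = -16
dy = (-5) - 16 = -21
d = sqrt((-16)² + (-21)²) = sqrt(256 + 441) = sqrt(697) = 26.40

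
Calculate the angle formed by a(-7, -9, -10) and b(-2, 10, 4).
a·b = -116, |a|² = 230, |b|² = 120
cos θ = -116/√27600 ≈ -0.6982
θ ≈ 134.3°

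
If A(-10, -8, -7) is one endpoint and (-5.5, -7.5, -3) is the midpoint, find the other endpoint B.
B = (2×(-5.5) - (-10), 2×(-7.5) - (-8), 2×(-3) - (-7)) = (-1, -7, 1)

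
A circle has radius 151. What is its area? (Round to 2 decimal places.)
Area = pi * r²
Area = pi * 151²
Area = pi * 22801
Area = 71631.45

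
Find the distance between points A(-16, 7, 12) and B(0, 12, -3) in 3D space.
d = √[(16)² + (5)² + (-15)²] = √506 = 22.49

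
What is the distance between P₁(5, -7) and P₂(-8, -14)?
Using the distance formula: d = sqrt((x₂-x₁)² + (y₂-y₁)²)
dx = (-8) - 5 = -13
dy = (-14) - (-7) = -7
d = sqrt((-13)² + (-7)²) = sqrt(169 + 49) = sqrt(218) = 14.76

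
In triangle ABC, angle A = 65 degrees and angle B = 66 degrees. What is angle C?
Sum of angles in a triangle = 180 degrees
Third angle = 180 - 65 - 66
Third angle = 49 degrees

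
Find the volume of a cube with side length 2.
Volume = s³
Volume = 2³
Volume = 8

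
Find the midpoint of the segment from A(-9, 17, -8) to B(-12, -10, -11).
Midpoint = ((-9-12)/2, (17-10)/2, (-8-11)/2) = (-10.5, 3.5, -9.5)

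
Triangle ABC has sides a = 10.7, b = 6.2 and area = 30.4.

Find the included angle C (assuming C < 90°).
Area = ½ab·sin(C)  →  sin(C) = 2·Area/(ab)
sin(C) = 2·30.4/(10.7·6.2) = 0.916491
C = arcsin(0.916491) = 66.42°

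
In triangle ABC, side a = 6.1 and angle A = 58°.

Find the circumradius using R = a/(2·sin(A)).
R = a/(2·sin(A)) = 6.1/(2·sin(58°))
R = 6.1/(2·0.848048) = 6.1/1.696096 = 3.596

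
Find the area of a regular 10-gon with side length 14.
For a regular 10-gon with side length s = 14:
Apothem a = s / (2*tan(pi/10)) = 14 / (2*tan(pi/10)) ≈ 21.54378
Perimeter P = 10 * 14 = 140
Area = (1/2) * P * a = (1/2) * 140 * 21.54378 = 1508.06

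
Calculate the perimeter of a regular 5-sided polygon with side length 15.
Perimeter = number of sides * side length
Perimeter = 5 * 15
Perimeter = 75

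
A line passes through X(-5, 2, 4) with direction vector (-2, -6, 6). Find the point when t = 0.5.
P(0.5) = (-5 + (-2)(0.5), 2 + (-6)(0.5), 4 + 6(0.5)) = (-6, -1, 7)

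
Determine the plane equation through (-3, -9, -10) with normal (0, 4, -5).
d = n·P = (0)(-3) + (4)(-9) + (-5)(-10) = 14
Plane: 4y - 5z = 14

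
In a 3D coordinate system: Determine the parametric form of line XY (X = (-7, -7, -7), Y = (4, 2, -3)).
Direction vector d = Y - X = (11, 9, 4)
x = -7 + 11t, y = -7 + 9t, z = -7 + 4t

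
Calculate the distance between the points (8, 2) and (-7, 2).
Using the distance formula: d = sqrt((x₂-x₁)² + (y₂-y₁)²)
dx = (-7) - 8 = -15
dy = 2 - 2 = 0
d = sqrt((-15)² + 0²) = sqrt(225 + 0) = sqrt(225) = 15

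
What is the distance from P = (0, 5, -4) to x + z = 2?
d = |1(0) + 0(5) + 1(-4) - (2)| / √(1² + 0² + 1²) = 6/√2 = 4.243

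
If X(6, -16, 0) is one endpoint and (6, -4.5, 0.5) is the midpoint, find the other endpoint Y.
Y = (2×6 - 6, 2×(-4.5) - (-16), 2×0.5 - 0) = (6, 7, 1)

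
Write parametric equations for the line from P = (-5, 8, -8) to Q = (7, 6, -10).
Direction vector d = Q - P = (12, -2, -2)
x = -5 + 12t, y = 8 - 2t, z = -8 - 2t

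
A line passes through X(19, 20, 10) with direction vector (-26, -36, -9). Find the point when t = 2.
P(2) = (19 + (-26)(2), 20 + (-36)(2), 10 + (-9)(2)) = (-33, -52, -8)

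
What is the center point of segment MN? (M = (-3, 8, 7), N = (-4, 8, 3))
Midpoint = ((-3-4)/2, (8+8)/2, (7+3)/2) = (-3.5, 8, 5)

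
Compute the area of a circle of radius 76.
Area = pi * r²
Area = pi * 76²
Area = pi * 5776
Area = 18145.84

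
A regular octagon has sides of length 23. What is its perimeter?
Perimeter = number of sides * side length
Perimeter = 8 * 23
Perimeter = 184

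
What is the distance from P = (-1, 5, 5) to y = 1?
d = |0(-1) + 1(5) + 0(5) - (1)| / √(0² + 1² + 0²) = 4/√1 = 4.0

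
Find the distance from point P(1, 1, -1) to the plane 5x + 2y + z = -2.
d = |5(1) + 2(1) + 1(-1) - (-2)| / √(5² + 2² + 1²) = 8/√30 = 1.461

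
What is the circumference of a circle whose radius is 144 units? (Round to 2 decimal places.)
Circumference = 2 * pi * r
Circumference = 2 * pi * 144
Circumference = 904.78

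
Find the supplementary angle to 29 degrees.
Supplementary angles sum to 180 degrees.
Other angle = 180 - 29
Other angle = 151 degrees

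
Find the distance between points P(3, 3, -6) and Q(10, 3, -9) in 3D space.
d = √[(7)² + (0)² + (-3)²] = √58 = 7.616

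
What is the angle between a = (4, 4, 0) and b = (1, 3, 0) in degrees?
a·b = 16, |a|² = 32, |b|² = 10
cos θ = 16/√320 ≈ 0.8944
θ ≈ 26.57°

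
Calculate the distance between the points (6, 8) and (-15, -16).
Using the distance formula: d = sqrt((x₂-x₁)² + (y₂-y₁)²)
dx = (-15) - 6 = -21
dy = (-16) - 8 = -24
d = sqrt((-21)² + (-24)²) = sqrt(441 + 576) = sqrt(1017) = 31.89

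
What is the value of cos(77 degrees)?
cos(77 degrees) = 0.225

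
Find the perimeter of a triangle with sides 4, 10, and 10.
Perimeter = sum of all sides
Perimeter = 4 + 10 + 10
Perimeter = 24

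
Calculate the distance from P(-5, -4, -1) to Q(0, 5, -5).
d = √[(5)² + (9)² + (-4)²] = √122 = 11.05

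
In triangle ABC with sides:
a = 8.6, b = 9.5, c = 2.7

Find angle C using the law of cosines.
cos(C) = (a² + b² - c²)/(2ab)
cos(C) = (8.6² + 9.5² - 2.7²)/(2·8.6·9.5) = 156.92/163.4 = 0.960343
C = arccos(0.960343) = 16.19°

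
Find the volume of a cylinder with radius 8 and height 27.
Volume = pi * r² * h
Volume = pi * 8² * 27
Volume = pi * 64 * 27
Volume = pi * 1728
Volume = 5428.67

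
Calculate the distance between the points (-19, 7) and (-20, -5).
Using the distance formula: d = sqrt((x₂-x₁)² + (y₂-y₁)²)
dx = (-20) - (-19) = -1
dy = (-5) - 7 = -12
d = sqrt((-1)² + (-12)²) = sqrt(1 + 144) = sqrt(145) = 12.04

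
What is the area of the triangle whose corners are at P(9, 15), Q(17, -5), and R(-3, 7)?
Using the coordinate formula: Area = (1/2)|x₁(y₂-y₃) + x₂(y₃-y₁) + x₃(y₁-y₂)|
Area = (1/2)|9((-5)-7) + 17(7-15) + (-3)(15-(-5))|
Area = (1/2)|9*(-12) + 17*(-8) + (-3)*20|
Area = (1/2)|(-108) + (-136) + (-60)|
Area = (1/2)*304 = 152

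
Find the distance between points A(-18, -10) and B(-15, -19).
Using the distance formula: d = sqrt((x₂-x₁)² + (y₂-y₁)²)
dx = (-15) - (-18) = 3
dy = (-19) - (-10) = -9
d = sqrt(3² + (-9)²) = sqrt(9 + 81) = sqrt(90) = 9.49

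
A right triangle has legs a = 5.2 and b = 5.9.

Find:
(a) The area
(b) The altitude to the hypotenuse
(a) Area = ½ab = ½·5.2·5.9 = 15.34
(b) Hypotenuse c = √(5.2² + 5.9²) = √61.85 = 7.86448
    Area = ½·c·h_c  →  h_c = 2·Area/c = 2·15.34/7.86448 = 3.901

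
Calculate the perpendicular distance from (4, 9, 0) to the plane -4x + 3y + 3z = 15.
d = |(-4)(4) + 3(9) + 3(0) - (15)| / √((-4)² + 3² + 3²) = 4/√34 = 0.686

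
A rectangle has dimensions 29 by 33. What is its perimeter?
Perimeter = 2 * (length + width)
Perimeter = 2 * (29 + 33)
Perimeter = 2 * 62
Perimeter = 124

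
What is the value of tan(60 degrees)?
tan(60 degrees) = sqrt(3)
Decimal approximation: 1.7321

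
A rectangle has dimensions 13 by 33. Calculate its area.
Area = length * width
Area = 13 * 33
Area = 429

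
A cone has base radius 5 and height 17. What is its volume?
Volume = (1/3) * pi * r² * h
Volume = (1/3) * pi * 5² * 17
Volume = (1/3) * pi * 25 * 17
Volume = (1/3) * pi * 425
Volume = 445.06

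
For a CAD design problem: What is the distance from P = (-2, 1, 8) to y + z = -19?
d = |0(-2) + 1(1) + 1(8) - (-19)| / √(0² + 1² + 1²) = 28/√2 = 19.8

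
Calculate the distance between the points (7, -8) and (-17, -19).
Using the distance formula: d = sqrt((x₂-x₁)² + (y₂-y₁)²)
dx = (-17) - 7 = -24
dy = (-19) - (-8) = -11
d = sqrt((-24)² + (-11)²) = sqrt(576 + 121) = sqrt(697) = 26.40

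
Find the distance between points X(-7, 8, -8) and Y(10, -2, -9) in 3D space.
d = √[(17)² + (-10)² + (-1)²] = √390 = 19.75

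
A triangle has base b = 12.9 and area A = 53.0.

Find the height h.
A = ½bh  →  h = 2A/b
h = 2·53.0/12.9 = 8.217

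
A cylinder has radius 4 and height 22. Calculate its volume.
Volume = pi * r² * h
Volume = pi * 4² * 22
Volume = pi * 16 * 22
Volume = pi * 352
Volume = 1105.84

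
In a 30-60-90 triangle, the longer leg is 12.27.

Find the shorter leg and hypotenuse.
In a 30-60-90 triangle, sides are in ratio 1 : √3 : 2.
Long leg = short leg·√3  →  short leg = 12.27/√3 = 7.084
Hypotenuse = 2·(short leg) = 2·12.27/√3 = 14.17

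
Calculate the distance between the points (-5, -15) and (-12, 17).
Using the distance formula: d = sqrt((x₂-x₁)² + (y₂-y₁)²)
dx = (-12) - (-5) = -7
dy = 17 - (-15) = 32
d = sqrt((-7)² + 32²) = sqrt(49 + 1024) = sqrt(1073) = 32.76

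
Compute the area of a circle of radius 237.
Area = pi * r²
Area = pi * 237²
Area = pi * 56169
Area = 176460.12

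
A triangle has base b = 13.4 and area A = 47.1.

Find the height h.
A = ½bh  →  h = 2A/b
h = 2·47.1/13.4 = 7.03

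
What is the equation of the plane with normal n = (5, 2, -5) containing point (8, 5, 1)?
d = n·P = (5)(8) + (2)(5) + (-5)(1) = 45
Plane: 5x + 2y - 5z = 45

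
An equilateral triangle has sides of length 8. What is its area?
Area = (sqrt(3)/4) * s²
Area = (sqrt(3)/4) * 8²
Area = (sqrt(3)/4) * 64
Area = 27.71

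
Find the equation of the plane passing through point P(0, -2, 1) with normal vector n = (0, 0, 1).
d = n·P = (0)(0) + (0)(-2) + (1)(1) = 1
Plane: z = 1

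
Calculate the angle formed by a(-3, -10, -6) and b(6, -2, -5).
a·b = 32, |a|² = 145, |b|² = 65
cos θ = 32/√9425 ≈ 0.3296
θ ≈ 70.75°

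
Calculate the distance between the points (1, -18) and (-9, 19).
Using the distance formula: d = sqrt((x₂-x₁)² + (y₂-y₁)²)
dx = (-9) - 1 = -10
dy = 19 - (-18) = 37
d = sqrt((-10)² + 37²) = sqrt(100 + 1369) = sqrt(1469) = 38.33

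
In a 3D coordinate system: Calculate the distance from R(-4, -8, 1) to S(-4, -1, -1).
d = √[(0)² + (7)² + (-2)²] = √53 = 7.28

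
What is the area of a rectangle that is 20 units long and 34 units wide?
Area = length * width
Area = 20 * 34
Area = 680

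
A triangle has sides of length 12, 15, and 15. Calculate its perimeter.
Perimeter = sum of all sides
Perimeter = 12 + 15 + 15
Perimeter = 42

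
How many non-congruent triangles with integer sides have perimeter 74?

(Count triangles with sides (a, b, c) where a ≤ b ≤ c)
With a ≤ b ≤ c and a + b + c = 74, the triangle inequality a + b > c gives c < 74/2, so c ≤ 36.
Iterate a from 1 to ⌊p/3⌋ = 24; for each a, b ranges from a to ⌊(p−a)/2⌋ with c = p − a − b, keeping only c ≥ b.
Triples: (2, 36, 36), (3, 35, 36), (4, 34, 36), …
Count = 114 triangles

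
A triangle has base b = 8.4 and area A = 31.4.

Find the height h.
A = ½bh  →  h = 2A/b
h = 2·31.4/8.4 = 7.476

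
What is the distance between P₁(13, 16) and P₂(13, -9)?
Using the distance formula: d = sqrt((x₂-x₁)² + (y₂-y₁)²)
dx = 13 - 13 = 0
dy = (-9) - 16 = -25
d = sqrt(0² + (-25)²) = sqrt(0 + 625) = sqrt(625) = 25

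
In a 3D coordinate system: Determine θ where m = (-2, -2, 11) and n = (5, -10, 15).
m·n = 175, |m|² = 129, |n|² = 350
cos θ = 175/√45150 ≈ 0.8236
θ ≈ 34.55°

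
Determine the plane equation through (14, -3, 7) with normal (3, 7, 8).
d = n·P = (3)(14) + (7)(-3) + (8)(7) = 77
Plane: 3x + 7y + 8z = 77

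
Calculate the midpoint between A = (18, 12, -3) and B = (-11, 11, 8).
Midpoint = ((18-11)/2, (12+11)/2, (-3+8)/2) = (3.5, 11.5, 2.5)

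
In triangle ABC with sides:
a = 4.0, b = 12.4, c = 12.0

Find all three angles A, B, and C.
By the law of cosines:
cos(A) = (b² + c² - a²)/(2bc) = 0.946774  →  A = 18.78°
cos(B) = (a² + c² - b²)/(2ac) = 0.065000  →  B = 86.27°
cos(C) = (a² + b² - c²)/(2ab) = 0.259677  →  C = 74.95°
Check: A + B + C = 180.0° ✓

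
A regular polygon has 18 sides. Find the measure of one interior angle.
Interior angle of a regular n-gon = (n-2)*180/n
Interior angle = (18-2)*180/18
Interior angle = 16*180/18
Interior angle = 2880/18
Interior angle = 160 degrees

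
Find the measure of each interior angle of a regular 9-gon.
Interior angle of a regular n-gon = (n-2)*180/n
Interior angle = (9-2)*180/9
Interior angle = 7*180/9
Interior angle = 1260/9
Interior angle = 140 degrees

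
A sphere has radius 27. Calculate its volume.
Volume = (4/3) * pi * r³
Volume = (4/3) * pi * 27³
Volume = (4/3) * pi * 19683
Volume = 82447.96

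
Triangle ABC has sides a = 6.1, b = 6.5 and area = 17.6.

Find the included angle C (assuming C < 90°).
Area = ½ab·sin(C)  →  sin(C) = 2·Area/(ab)
sin(C) = 2·17.6/(6.1·6.5) = 0.887768
C = arcsin(0.887768) = 62.59°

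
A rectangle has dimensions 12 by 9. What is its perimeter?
Perimeter = 2 * (length + width)
Perimeter = 2 * (12 + 9)
Perimeter = 2 * 21
Perimeter = 42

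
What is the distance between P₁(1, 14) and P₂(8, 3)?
Using the distance formula: d = sqrt((x₂-x₁)² + (y₂-y₁)²)
dx = 8 - 1 = 7
dy = 3 - 14 = -11
d = sqrt(7² + (-11)²) = sqrt(49 + 121) = sqrt(170) = 13.04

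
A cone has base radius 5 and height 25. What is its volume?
Volume = (1/3) * pi * r² * h
Volume = (1/3) * pi * 5² * 25
Volume = (1/3) * pi * 25 * 25
Volume = (1/3) * pi * 625
Volume = 654.50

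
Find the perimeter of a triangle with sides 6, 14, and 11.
Perimeter = sum of all sides
Perimeter = 6 + 14 + 11
Perimeter = 31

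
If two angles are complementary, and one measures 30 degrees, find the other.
Complementary angles sum to 90 degrees.
Other angle = 90 - 30
Other angle = 60 degrees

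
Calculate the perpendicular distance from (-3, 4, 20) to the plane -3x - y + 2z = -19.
d = |(-3)(-3) + (-1)(4) + 2(20) - (-19)| / √((-3)² + (-1)² + 2²) = 64/√14 = 17.1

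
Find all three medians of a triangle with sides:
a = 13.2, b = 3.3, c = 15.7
Using m_x = ½√(2y² + 2z² - x²):
m_a = ½√(2·3.3² + 2·15.7² - 13.2²) = ½√340.52 = 9.227
m_b = ½√(2·13.2² + 2·15.7² - 3.3²) = ½√830.57 = 14.41
m_c = ½√(2·13.2² + 2·3.3² - 15.7²) = ½√123.77 = 5.563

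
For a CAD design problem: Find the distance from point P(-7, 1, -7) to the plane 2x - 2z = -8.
d = |2(-7) + 0(1) + (-2)(-7) - (-8)| / √(2² + 0² + (-2)²) = 8/√8 = 2.828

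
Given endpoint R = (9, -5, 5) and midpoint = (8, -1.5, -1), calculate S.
S = (2×8 - 9, 2×(-1.5) - (-5), 2×(-1) - 5) = (7, 2, -7)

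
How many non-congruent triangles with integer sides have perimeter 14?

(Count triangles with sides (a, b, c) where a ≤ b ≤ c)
With a ≤ b ≤ c and a + b + c = 14, the triangle inequality a + b > c gives c < 14/2, so c ≤ 6.
Iterate a from 1 to ⌊p/3⌋ = 4; for each a, b ranges from a to ⌊(p−a)/2⌋ with c = p − a − b, keeping only c ≥ b.
Triples: (2, 6, 6), (3, 5, 6), (4, 4, 6), …
Count = 4 triangles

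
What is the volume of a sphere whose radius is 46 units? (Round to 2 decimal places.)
Volume = (4/3) * pi * r³
Volume = (4/3) * pi * 46³
Volume = (4/3) * pi * 97336
Volume = 407720.08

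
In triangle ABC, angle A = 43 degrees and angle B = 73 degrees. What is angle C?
Sum of angles in a triangle = 180 degrees
Third angle = 180 - 43 - 73
Third angle = 64 degrees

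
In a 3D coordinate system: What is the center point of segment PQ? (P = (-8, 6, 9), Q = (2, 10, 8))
Midpoint = ((-8+2)/2, (6+10)/2, (9+8)/2) = (-3, 8, 8.5)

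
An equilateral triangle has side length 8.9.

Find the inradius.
For an equilateral triangle, r = s/(2√3) where s is the side.
r = 8.9/(2√3) = 8.9/3.464102 = 2.569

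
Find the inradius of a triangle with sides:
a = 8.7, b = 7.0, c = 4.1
s = (a+b+c)/2 = (8.7+7.0+4.1)/2 = 9.9
Area = √(s(s-a)(s-b)(s-c)) = √(9.9·1.2·2.9·5.8) = 14.1358
r = Area/s = 14.1358/9.9 = 1.428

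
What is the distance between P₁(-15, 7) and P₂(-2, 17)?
Using the distance formula: d = sqrt((x₂-x₁)² + (y₂-y₁)²)
dx = (-2) - (-15) = 13
dy = 17 - 7 = 10
d = sqrt(13² + 10²) = sqrt(169 + 100) = sqrt(269) = 16.40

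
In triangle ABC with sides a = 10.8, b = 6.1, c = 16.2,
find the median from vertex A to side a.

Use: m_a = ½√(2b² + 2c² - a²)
m_a = ½√(2·6.1² + 2·16.2² - 10.8²)
m_a = ½√(74.42 + 524.88 - 116.64) = ½√482.66 = 10.98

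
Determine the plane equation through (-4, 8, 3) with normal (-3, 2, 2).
d = n·P = (-3)(-4) + (2)(8) + (2)(3) = 34
Plane: -3x + 2y + 2z = 34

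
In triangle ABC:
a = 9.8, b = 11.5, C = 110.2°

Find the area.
Using A = ½ab·sin(C):
A = ½·9.8·11.5·sin(110.2°) = ½·112.7·0.938493 = 52.88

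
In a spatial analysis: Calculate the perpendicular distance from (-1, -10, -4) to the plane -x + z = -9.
d = |(-1)(-1) + 0(-10) + 1(-4) - (-9)| / √((-1)² + 0² + 1²) = 6/√2 = 4.243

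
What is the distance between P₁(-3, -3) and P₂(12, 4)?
Using the distance formula: d = sqrt((x₂-x₁)² + (y₂-y₁)²)
dx = 12 - (-3) = 15
dy = 4 - (-3) = 7
d = sqrt(15² + 7²) = sqrt(225 + 49) = sqrt(274) = 16.55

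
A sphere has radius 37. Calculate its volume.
Volume = (4/3) * pi * r³
Volume = (4/3) * pi * 37³
Volume = (4/3) * pi * 50653
Volume = 212174.79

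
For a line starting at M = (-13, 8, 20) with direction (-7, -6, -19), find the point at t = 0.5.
P(0.5) = (-13 + (-7)(0.5), 8 + (-6)(0.5), 20 + (-19)(0.5)) = (-16.5, 5, 10.5)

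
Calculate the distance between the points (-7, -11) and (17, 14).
Using the distance formula: d = sqrt((x₂-x₁)² + (y₂-y₁)²)
dx = 17 - (-7) = 24
dy = 14 - (-11) = 25
d = sqrt(24² + 25²) = sqrt(576 + 625) = sqrt(1201) = 34.66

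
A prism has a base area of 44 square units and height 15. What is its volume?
Volume = base area * height
Volume = 44 * 15
Volume = 660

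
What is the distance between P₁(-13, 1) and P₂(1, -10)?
Using the distance formula: d = sqrt((x₂-x₁)² + (y₂-y₁)²)
dx = 1 - (-13) = 14
dy = (-10) - 1 = -11
d = sqrt(14² + (-11)²) = sqrt(196 + 121) = sqrt(317) = 17.80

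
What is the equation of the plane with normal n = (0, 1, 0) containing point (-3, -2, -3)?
d = n·P = (0)(-3) + (1)(-2) + (0)(-3) = -2
Plane: y = -2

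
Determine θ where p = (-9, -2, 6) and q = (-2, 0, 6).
p·q = 54, |p|² = 121, |q|² = 40
cos θ = 54/√4840 ≈ 0.7762
θ ≈ 39.09°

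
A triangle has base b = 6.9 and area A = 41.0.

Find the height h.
A = ½bh  →  h = 2A/b
h = 2·41.0/6.9 = 11.88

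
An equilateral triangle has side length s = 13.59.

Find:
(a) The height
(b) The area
(a) Height h = s·√3/2 = 13.59·√3/2 = 11.77
(b) Area = (√3/4)·s² = (√3/4)·13.59² = (√3/4)·184.688 = 79.97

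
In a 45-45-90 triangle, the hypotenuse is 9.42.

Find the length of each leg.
In a 45-45-90 triangle, hypotenuse = leg·√2  →  leg = hypotenuse/√2
leg = 9.42/√2 = 6.661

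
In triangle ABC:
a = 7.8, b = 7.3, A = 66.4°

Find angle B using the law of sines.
sin(B)/b = sin(A)/a
sin(B) = b·sin(A)/a = 7.3·sin(66.4°)/7.8 = 0.857622
B = arcsin(0.857622) = 59.05°  (b ≤ a, so B ≤ A and the acute solution is unique)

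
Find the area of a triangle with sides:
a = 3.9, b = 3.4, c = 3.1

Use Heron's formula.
s = (a+b+c)/2 = (3.9+3.4+3.1)/2 = 5.2
A = √(s(s-a)(s-b)(s-c)) = √(5.2·1.3·1.8·2.1)
A = √25.5528 = 5.055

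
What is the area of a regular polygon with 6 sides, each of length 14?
For a regular 6-gon with side length s = 14:
Apothem a = s / (2*tan(pi/6)) = 14 / (2*tan(pi/6)) ≈ 12.1244
Perimeter P = 6 * 14 = 84
Area = (1/2) * P * a = (1/2) * 84 * 12.1244 = 509.22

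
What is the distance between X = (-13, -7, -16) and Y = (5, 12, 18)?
d = √[(18)² + (19)² + (34)²] = √1841 = 42.91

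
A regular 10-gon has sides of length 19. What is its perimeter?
Perimeter = number of sides * side length
Perimeter = 10 * 19
Perimeter = 190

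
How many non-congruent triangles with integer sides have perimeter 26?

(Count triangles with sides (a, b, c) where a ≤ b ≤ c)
With a ≤ b ≤ c and a + b + c = 26, the triangle inequality a + b > c gives c < 26/2, so c ≤ 12.
Iterate a from 1 to ⌊p/3⌋ = 8; for each a, b ranges from a to ⌊(p−a)/2⌋ with c = p − a − b, keeping only c ≥ b.
Triples: (2, 12, 12), (3, 11, 12), (4, 10, 12), …
Count = 14 triangles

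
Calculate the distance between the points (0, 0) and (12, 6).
Using the distance formula: d = sqrt((x₂-x₁)² + (y₂-y₁)²)
dx = 12 - 0 = 12
dy = 6 - 0 = 6
d = sqrt(12² + 6²) = sqrt(144 + 36) = sqrt(180) = 13.42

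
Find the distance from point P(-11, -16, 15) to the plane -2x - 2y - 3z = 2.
d = |(-2)(-11) + (-2)(-16) + (-3)(15) - (2)| / √((-2)² + (-2)² + (-3)²) = 7/√17 = 1.698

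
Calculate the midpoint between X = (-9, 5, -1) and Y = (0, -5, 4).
Midpoint = ((-9+0)/2, (5-5)/2, (-1+4)/2) = (-4.5, 0, 1.5)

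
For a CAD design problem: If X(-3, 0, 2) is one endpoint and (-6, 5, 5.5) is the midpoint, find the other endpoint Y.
Y = (2×(-6) - (-3), 2×5 - 0, 2×5.5 - 2) = (-9, 10, 9)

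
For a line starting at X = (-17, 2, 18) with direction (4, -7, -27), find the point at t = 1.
P(1) = (-17 + 4(1), 2 + (-7)(1), 18 + (-27)(1)) = (-13, -5, -9)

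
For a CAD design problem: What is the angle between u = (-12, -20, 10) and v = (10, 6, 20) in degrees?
u·v = -40, |u|² = 644, |v|² = 536
cos θ = -40/√345184 ≈ -0.06808
θ ≈ 93.9°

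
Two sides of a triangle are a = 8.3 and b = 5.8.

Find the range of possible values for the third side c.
By the triangle inequality: |a - b| < c < a + b
|8.3 - 5.8| < c < 8.3 + 5.8
2.5 < c < 14.1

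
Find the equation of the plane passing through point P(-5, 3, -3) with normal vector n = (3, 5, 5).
d = n·P = (3)(-5) + (5)(3) + (5)(-3) = -15
Plane: 3x + 5y + 5z = -15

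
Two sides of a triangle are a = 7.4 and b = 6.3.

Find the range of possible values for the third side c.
By the triangle inequality: |a - b| < c < a + b
|7.4 - 6.3| < c < 7.4 + 6.3
1.1 < c < 13.7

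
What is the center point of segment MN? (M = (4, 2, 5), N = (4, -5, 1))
Midpoint = ((4+4)/2, (2-5)/2, (5+1)/2) = (4, -1.5, 3)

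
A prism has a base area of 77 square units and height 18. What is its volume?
Volume = base area * height
Volume = 77 * 18
Volume = 1386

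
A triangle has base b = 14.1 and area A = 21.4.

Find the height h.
A = ½bh  →  h = 2A/b
h = 2·21.4/14.1 = 3.035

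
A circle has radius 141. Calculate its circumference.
Circumference = 2 * pi * r
Circumference = 2 * pi * 141
Circumference = 885.93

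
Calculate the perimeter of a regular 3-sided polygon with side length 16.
Perimeter = number of sides * side length
Perimeter = 3 * 16
Perimeter = 48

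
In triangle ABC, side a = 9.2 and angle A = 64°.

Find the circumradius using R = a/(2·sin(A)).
R = a/(2·sin(A)) = 9.2/(2·sin(64°))
R = 9.2/(2·0.898794) = 9.2/1.797588 = 5.118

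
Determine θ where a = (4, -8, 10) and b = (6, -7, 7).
a·b = 150, |a|² = 180, |b|² = 134
cos θ = 150/√24120 ≈ 0.9658
θ ≈ 15.02°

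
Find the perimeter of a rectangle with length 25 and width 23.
Perimeter = 2 * (length + width)
Perimeter = 2 * (25 + 23)
Perimeter = 2 * 48
Perimeter = 96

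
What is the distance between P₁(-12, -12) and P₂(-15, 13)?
Using the distance formula: d = sqrt((x₂-x₁)² + (y₂-y₁)²)
dx = (-15) - (-12) = -3
dy = 13 - (-12) = 25
d = sqrt((-3)² + 25²) = sqrt(9 + 625) = sqrt(634) = 25.18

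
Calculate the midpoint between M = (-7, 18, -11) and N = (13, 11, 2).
Midpoint = ((-7+13)/2, (18+11)/2, (-11+2)/2) = (3, 14.5, -4.5)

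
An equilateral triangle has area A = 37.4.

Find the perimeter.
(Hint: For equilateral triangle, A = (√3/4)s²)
A = (√3/4)s²  →  s² = 4A/√3 = 4·37.4/√3 = 86.3716
s = 9.29363
Perimeter = 3s = 27.88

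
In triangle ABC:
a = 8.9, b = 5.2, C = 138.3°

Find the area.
Using A = ½ab·sin(C):
A = ½·8.9·5.2·sin(138.3°) = ½·46.28·0.665230 = 15.39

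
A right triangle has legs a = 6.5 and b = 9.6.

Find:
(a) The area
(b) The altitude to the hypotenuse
(a) Area = ½ab = ½·6.5·9.6 = 31.2
(b) Hypotenuse c = √(6.5² + 9.6²) = √134.41 = 11.5935
    Area = ½·c·h_c  →  h_c = 2·Area/c = 2·31.2/11.5935 = 5.382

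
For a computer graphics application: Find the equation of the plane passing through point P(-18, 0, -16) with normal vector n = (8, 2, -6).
d = n·P = (8)(-18) + (2)(0) + (-6)(-16) = -48
Plane: 8x + 2y - 6z = -48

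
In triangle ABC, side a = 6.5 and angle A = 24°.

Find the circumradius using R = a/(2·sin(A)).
R = a/(2·sin(A)) = 6.5/(2·sin(24°))
R = 6.5/(2·0.406737) = 6.5/0.813473 = 7.99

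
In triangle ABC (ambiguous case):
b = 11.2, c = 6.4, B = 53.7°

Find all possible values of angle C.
sin(C)/c = sin(B)/b  →  sin(C) = c·sin(B)/b = 6.4·sin(53.7°)/11.2 = 0.460530
C₁ = arcsin(0.460530) = 27.42°,  C₂ = 180° - C₁ = 152.58°
Check C₂: A = 180° - 53.7° - 152.58° = -26.28° ≤ 0, rejected
C = 27.42° (one solution)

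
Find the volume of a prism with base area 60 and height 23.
Volume = base area * height
Volume = 60 * 23
Volume = 1380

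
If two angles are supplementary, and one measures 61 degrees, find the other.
Supplementary angles sum to 180 degrees.
Other angle = 180 - 61
Other angle = 119 degrees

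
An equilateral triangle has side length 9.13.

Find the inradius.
For an equilateral triangle, r = s/(2√3) where s is the side.
r = 9.13/(2√3) = 9.13/3.464102 = 2.636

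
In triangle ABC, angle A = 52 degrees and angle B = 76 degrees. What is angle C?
Sum of angles in a triangle = 180 degrees
Third angle = 180 - 52 - 76
Third angle = 52 degrees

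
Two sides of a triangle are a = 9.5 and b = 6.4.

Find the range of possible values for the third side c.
By the triangle inequality: |a - b| < c < a + b
|9.5 - 6.4| < c < 9.5 + 6.4
3.1 < c < 15.9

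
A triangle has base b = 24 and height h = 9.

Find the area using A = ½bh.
A = ½·24·9 = 108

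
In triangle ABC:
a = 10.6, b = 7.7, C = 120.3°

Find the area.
Using A = ½ab·sin(C):
A = ½·10.6·7.7·sin(120.3°) = ½·81.62·0.863396 = 35.24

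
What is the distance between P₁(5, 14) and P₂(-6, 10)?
Using the distance formula: d = sqrt((x₂-x₁)² + (y₂-y₁)²)
dx = (-6) - 5 = -11
dy = 10 - 14 = -4
d = sqrt((-11)² + (-4)²) = sqrt(121 + 16) = sqrt(137) = 11.70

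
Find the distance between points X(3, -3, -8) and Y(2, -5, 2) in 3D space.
d = √[(-1)² + (-2)² + (10)²] = √105 = 10.25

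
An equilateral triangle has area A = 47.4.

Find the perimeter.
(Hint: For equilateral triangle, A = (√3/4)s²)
A = (√3/4)s²  →  s² = 4A/√3 = 4·47.4/√3 = 109.466
s = 10.4626
Perimeter = 3s = 31.39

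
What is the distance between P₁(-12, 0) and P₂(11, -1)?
Using the distance formula: d = sqrt((x₂-x₁)² + (y₂-y₁)²)
dx = 11 - (-12) = 23
dy = (-1) - 0 = -1
d = sqrt(23² + (-1)²) = sqrt(529 + 1) = sqrt(530) = 23.02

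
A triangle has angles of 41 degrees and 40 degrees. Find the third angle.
Sum of angles in a triangle = 180 degrees
Third angle = 180 - 41 - 40
Third angle = 99 degrees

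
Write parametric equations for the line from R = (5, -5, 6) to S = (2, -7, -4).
Direction vector d = S - R = (-3, -2, -10)
x = 5 - 3t, y = -5 - 2t, z = 6 - 10t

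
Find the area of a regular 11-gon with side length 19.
For a regular 11-gon with side length s = 19:
Apothem a = s / (2*tan(pi/11)) = 19 / (2*tan(pi/11)) ≈ 32.35403
Perimeter P = 11 * 19 = 209
Area = (1/2) * P * a = (1/2) * 209 * 32.35403 = 3381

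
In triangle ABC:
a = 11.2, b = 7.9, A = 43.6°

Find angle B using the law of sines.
sin(B)/b = sin(A)/a
sin(B) = b·sin(A)/a = 7.9·sin(43.6°)/11.2 = 0.486428
B = arcsin(0.486428) = 29.11°  (b ≤ a, so B ≤ A and the acute solution is unique)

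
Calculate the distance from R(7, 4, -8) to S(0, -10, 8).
d = √[(-7)² + (-14)² + (16)²] = √501 = 22.38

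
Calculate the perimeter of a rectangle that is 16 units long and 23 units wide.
Perimeter = 2 * (length + width)
Perimeter = 2 * (16 + 23)
Perimeter = 2 * 39
Perimeter = 78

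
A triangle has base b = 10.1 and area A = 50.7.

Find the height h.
A = ½bh  →  h = 2A/b
h = 2·50.7/10.1 = 10.04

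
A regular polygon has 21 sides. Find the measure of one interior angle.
Interior angle of a regular n-gon = (n-2)*180/n
Interior angle = (21-2)*180/21
Interior angle = 19*180/21
Interior angle = 3420/21
Interior angle = 162.86 degrees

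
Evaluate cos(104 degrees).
cos(104 degrees) = -0.2419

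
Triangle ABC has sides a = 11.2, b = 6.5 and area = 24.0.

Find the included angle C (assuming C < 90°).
Area = ½ab·sin(C)  →  sin(C) = 2·Area/(ab)
sin(C) = 2·24.0/(11.2·6.5) = 0.659341
C = arcsin(0.659341) = 41.25°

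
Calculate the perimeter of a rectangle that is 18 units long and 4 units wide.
Perimeter = 2 * (length + width)
Perimeter = 2 * (18 + 4)
Perimeter = 2 * 22
Perimeter = 44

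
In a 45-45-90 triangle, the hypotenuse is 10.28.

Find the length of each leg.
In a 45-45-90 triangle, hypotenuse = leg·√2  →  leg = hypotenuse/√2
leg = 10.28/√2 = 7.269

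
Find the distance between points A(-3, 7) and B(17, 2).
Using the distance formula: d = sqrt((x₂-x₁)² + (y₂-y₁)²)
dx = 17 - (-3) = 20
dy = 2 - 7 = -5
d = sqrt(20² + (-5)²) = sqrt(400 + 25) = sqrt(425) = 20.62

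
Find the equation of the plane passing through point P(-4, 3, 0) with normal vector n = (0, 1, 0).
d = n·P = (0)(-4) + (1)(3) + (0)(0) = 3
Plane: y = 3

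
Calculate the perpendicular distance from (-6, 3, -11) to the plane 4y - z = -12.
d = |0(-6) + 4(3) + (-1)(-11) - (-12)| / √(0² + 4² + (-1)²) = 35/√17 = 8.489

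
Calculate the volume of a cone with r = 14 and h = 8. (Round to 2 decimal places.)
Volume = (1/3) * pi * r² * h
Volume = (1/3) * pi * 14² * 8
Volume = (1/3) * pi * 196 * 8
Volume = (1/3) * pi * 1568
Volume = 1642.01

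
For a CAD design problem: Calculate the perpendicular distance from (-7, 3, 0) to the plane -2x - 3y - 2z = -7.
d = |(-2)(-7) + (-3)(3) + (-2)(0) - (-7)| / √((-2)² + (-3)² + (-2)²) = 12/√17 = 2.91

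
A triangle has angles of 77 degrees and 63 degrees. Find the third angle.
Sum of angles in a triangle = 180 degrees
Third angle = 180 - 77 - 63
Third angle = 40 degrees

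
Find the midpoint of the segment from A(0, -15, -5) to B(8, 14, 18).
Midpoint = ((0+8)/2, (-15+14)/2, (-5+18)/2) = (4, -0.5, 6.5)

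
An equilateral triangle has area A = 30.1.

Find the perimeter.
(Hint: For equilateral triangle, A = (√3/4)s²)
A = (√3/4)s²  →  s² = 4A/√3 = 4·30.1/√3 = 69.513
s = 8.33744
Perimeter = 3s = 25.01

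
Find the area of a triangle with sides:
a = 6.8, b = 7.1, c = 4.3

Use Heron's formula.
s = (a+b+c)/2 = (6.8+7.1+4.3)/2 = 9.1
A = √(s(s-a)(s-b)(s-c)) = √(9.1·2.3·2·4.8)
A = √200.928 = 14.17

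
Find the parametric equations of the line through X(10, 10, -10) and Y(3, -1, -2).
Direction vector d = Y - X = (-7, -11, 8)
x = 10 - 7t, y = 10 - 11t, z = -10 + 8t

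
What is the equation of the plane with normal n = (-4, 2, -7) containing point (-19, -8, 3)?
d = n·P = (-4)(-19) + (2)(-8) + (-7)(3) = 39
Plane: -4x + 2y - 7z = 39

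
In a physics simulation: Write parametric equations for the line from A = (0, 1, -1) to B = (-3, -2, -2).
Direction vector d = B - A = (-3, -3, -1)
x = 0 - 3t, y = 1 - 3t, z = -1 - t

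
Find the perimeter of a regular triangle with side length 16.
Perimeter = number of sides * side length
Perimeter = 3 * 16
Perimeter = 48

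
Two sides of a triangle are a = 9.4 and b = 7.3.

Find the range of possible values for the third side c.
By the triangle inequality: |a - b| < c < a + b
|9.4 - 7.3| < c < 9.4 + 7.3
2.1 < c < 16.7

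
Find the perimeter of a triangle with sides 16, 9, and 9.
Perimeter = sum of all sides
Perimeter = 16 + 9 + 9
Perimeter = 34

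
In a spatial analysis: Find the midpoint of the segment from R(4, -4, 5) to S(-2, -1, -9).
Midpoint = ((4-2)/2, (-4-1)/2, (5-9)/2) = (1, -2.5, -2)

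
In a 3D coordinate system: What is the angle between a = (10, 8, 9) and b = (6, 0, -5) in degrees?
a·b = 15, |a|² = 245, |b|² = 61
cos θ = 15/√14945 ≈ 0.1227
θ ≈ 82.95°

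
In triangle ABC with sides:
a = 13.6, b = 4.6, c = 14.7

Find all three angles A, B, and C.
By the law of cosines:
cos(A) = (b² + c² - a²)/(2bc) = 0.386646  →  A = 67.25°
cos(B) = (a² + c² - b²)/(2ac) = 0.950105  →  B = 18.18°
cos(C) = (a² + b² - c²)/(2ab) = -0.079684  →  C = 94.57°
Check: A + B + C = 180.0° ✓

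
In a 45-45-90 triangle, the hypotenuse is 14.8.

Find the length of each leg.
In a 45-45-90 triangle, hypotenuse = leg·√2  →  leg = hypotenuse/√2
leg = 14.8/√2 = 10.47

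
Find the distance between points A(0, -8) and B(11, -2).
Using the distance formula: d = sqrt((x₂-x₁)² + (y₂-y₁)²)
dx = 11 - 0 = 11
dy = (-2) - (-8) = 6
d = sqrt(11² + 6²) = sqrt(121 + 36) = sqrt(157) = 12.53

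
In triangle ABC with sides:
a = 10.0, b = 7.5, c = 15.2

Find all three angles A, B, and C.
By the law of cosines:
cos(A) = (b² + c² - a²)/(2bc) = 0.821447  →  A = 34.77°
cos(B) = (a² + c² - b²)/(2ac) = 0.903914  →  B = 25.32°
cos(C) = (a² + b² - c²)/(2ab) = -0.498600  →  C = 119.9°
Check: A + B + C = 180.0° ✓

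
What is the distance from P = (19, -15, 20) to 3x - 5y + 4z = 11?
d = |3(19) + (-5)(-15) + 4(20) - (11)| / √(3² + (-5)² + 4²) = 201/√50 = 28.43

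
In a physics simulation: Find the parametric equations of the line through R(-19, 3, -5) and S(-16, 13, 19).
Direction vector d = S - R = (3, 10, 24)
x = -19 + 3t, y = 3 + 10t, z = -5 + 24t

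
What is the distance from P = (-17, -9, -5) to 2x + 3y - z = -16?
d = |2(-17) + 3(-9) + (-1)(-5) - (-16)| / √(2² + 3² + (-1)²) = 40/√14 = 10.69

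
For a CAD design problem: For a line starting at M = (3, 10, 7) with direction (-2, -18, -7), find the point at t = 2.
P(2) = (3 + (-2)(2), 10 + (-18)(2), 7 + (-7)(2)) = (-1, -26, -7)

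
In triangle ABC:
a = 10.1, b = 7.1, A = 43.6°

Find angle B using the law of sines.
sin(B)/b = sin(A)/a
sin(B) = b·sin(A)/a = 7.1·sin(43.6°)/10.1 = 0.484782
B = arcsin(0.484782) = 29°  (b ≤ a, so B ≤ A and the acute solution is unique)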